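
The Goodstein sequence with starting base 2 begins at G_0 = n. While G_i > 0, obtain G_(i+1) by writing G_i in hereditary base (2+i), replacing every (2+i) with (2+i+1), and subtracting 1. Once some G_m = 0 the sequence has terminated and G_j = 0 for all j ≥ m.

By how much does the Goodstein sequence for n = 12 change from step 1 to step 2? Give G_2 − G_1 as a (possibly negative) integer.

958

i=0: 12 = 2^(2 + 1) + 2^2 (b=2); 2→3: 3^(3 + 1) + 3^3 = 108; 108−1 = 107
i=1: 107 = 3^(3 + 1) + 2·3^2 + 2·3 + 2 (b=3); 3→4: 4^(4 + 1) + 2·4^2 + 2·4 + 2 = 1066; 1066−1 = 1065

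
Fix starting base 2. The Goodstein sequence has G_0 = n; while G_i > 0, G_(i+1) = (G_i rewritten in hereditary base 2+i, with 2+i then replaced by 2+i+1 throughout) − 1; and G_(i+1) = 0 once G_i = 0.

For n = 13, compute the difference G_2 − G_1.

G_0 = 13. HB_2(13) = 2^(2 + 1) + 2^2 + 1. Bump = 109. G_1 = 108.
G_1 = 108. HB_3(108) = 3^(3 + 1) + 3^3. Bump = 1280. G_2 = 1279.

1171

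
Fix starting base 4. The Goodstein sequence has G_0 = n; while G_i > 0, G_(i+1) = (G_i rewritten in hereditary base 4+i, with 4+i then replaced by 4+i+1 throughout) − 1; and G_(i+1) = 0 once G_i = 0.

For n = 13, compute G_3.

18

i=0: 13 = 3·4 + 1 (b=4); 4→5: 3·5 + 1 = 16; 16−1 = 15
i=1: 15 = 3·5 (b=5); 5→6: 3·6 = 18; 18−1 = 17
i=2: 17 = 2·6 + 5 (b=6); 6→7: 2·7 + 5 = 19; 19−1 = 18
i=3: 18 = 2·7 + 4 (b=7); 7→8: 2·8 + 4 = 20; 20−1 = 19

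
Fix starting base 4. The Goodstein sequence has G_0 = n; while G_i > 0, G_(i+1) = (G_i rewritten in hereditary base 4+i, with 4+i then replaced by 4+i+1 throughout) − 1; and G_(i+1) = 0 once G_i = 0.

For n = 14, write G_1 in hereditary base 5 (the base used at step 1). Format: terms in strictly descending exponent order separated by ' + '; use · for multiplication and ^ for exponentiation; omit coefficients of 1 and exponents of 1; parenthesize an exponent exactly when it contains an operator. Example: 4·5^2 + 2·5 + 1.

3·5 + 1

step 0: 14 = 3·4 + 2; sub 5 for 4: 3·5 + 2; = 17; G_1 = 17−1 = 16
step 1: 16 = 3·5 + 1; sub 6 for 5: 3·6 + 1; = 19; G_2 = 19−1 = 18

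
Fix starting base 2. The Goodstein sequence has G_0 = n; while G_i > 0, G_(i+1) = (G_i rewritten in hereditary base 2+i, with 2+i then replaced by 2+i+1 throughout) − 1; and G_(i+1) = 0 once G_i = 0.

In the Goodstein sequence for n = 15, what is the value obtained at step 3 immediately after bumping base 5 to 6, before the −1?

i=0: 15 = 2^(2 + 1) + 2^2 + 2 + 1 (b=2); 2→3: 3^(3 + 1) + 3^3 + 3 + 1 = 112; 112−1 = 111
i=1: 111 = 3^(3 + 1) + 3^3 + 3 (b=3); 3→4: 4^(4 + 1) + 4^4 + 4 = 1284; 1284−1 = 1283
i=2: 1283 = 4^(4 + 1) + 4^4 + 3 (b=4); 4→5: 5^(5 + 1) + 5^5 + 3 = 18753; 18753−1 = 18752
i=3: 18752 = 5^(5 + 1) + 5^5 + 2 (b=5); 5→6: 6^(6 + 1) + 6^6 + 2 = 326594; 326594−1 = 326593

326594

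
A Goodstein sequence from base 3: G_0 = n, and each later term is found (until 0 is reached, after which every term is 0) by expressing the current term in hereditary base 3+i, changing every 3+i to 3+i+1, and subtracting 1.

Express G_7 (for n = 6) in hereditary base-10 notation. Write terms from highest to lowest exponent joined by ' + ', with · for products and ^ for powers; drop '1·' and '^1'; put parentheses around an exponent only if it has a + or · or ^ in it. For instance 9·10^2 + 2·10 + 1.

(0) 6|_3 = 2·3 ↦ 2·4|_4 = 8 ⇒ 7
(1) 7|_4 = 4 + 3 ↦ 5 + 3|_5 = 8 ⇒ 7
(2) 7|_5 = 5 + 2 ↦ 6 + 2|_6 = 8 ⇒ 7
(3) 7|_6 = 6 + 1 ↦ 7 + 1|_7 = 8 ⇒ 7
(4) 7|_7 = 7 ↦ 8|_8 = 8 ⇒ 7
(5) 7|_8 = 7 ↦ 7|_9 = 7 ⇒ 6
(6) 6|_9 = 6 ↦ 6|_10 = 6 ⇒ 5

5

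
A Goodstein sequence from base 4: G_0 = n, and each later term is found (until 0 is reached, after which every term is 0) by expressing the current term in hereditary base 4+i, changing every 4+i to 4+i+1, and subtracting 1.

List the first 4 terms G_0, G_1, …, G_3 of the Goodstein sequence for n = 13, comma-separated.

G_0 = 13. HB_4(13) = 3·4 + 1. Bump = 16. G_1 = 15.
G_1 = 15. HB_5(15) = 3·5. Bump = 18. G_2 = 17.
G_2 = 17. HB_6(17) = 2·6 + 5. Bump = 19. G_3 = 18.

13, 15, 17, 18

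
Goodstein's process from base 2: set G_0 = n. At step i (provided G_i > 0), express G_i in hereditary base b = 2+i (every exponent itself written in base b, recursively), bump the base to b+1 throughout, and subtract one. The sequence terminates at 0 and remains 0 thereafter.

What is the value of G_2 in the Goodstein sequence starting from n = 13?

1279

(0) 13|_2 = 2^(2 + 1) + 2^2 + 1 ↦ 3^(3 + 1) + 3^3 + 1|_3 = 109 ⇒ 108
(1) 108|_3 = 3^(3 + 1) + 3^3 ↦ 4^(4 + 1) + 4^4|_4 = 1280 ⇒ 1279
(2) 1279|_4 = 4^(4 + 1) + 3·4^3 + 3·4^2 + 3·4 + 3 ↦ 5^(5 + 1) + 3·5^3 + 3·5^2 + 3·5 + 3|_5 = 16093 ⇒ 16092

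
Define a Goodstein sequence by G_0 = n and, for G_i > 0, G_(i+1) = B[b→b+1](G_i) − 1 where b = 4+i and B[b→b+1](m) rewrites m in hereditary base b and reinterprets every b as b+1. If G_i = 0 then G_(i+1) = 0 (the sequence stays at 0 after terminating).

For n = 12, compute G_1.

[0] 12 ≡ 3·4 (base 4). Lift 5: 15. −1: 14.
[1] 14 ≡ 2·5 + 4 (base 5). Lift 6: 16. −1: 15.

14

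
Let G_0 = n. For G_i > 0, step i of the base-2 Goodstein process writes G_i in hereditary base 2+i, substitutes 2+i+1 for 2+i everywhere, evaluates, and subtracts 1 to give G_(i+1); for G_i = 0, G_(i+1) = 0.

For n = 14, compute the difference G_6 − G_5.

128542131

base 2: 14 = 2^(2 + 1) + 2^2 + 2; at 3: 3^(3 + 1) + 3^3 + 3 = 111; next = 110
base 3: 110 = 3^(3 + 1) + 3^3 + 2; at 4: 4^(4 + 1) + 4^4 + 2 = 1282; next = 1281
base 4: 1281 = 4^(4 + 1) + 4^4 + 1; at 5: 5^(5 + 1) + 5^5 + 1 = 18751; next = 18750
base 5: 18750 = 5^(5 + 1) + 5^5; at 6: 6^(6 + 1) + 6^6 = 326592; next = 326591
base 6: 326591 = 6^(6 + 1) + 5·6^5 + 5·6^4 + 5·6^3 + 5·6^2 + 5·6 + 5; at 7: 7^(7 + 1) + 5·7^5 + 5·7^4 + 5·7^3 + 5·7^2 + 5·7 + 5 = 5862841; next = 5862840
base 7: 5862840 = 7^(7 + 1) + 5·7^5 + 5·7^4 + 5·7^3 + 5·7^2 + 5·7 + 4; at 8: 8^(8 + 1) + 5·8^5 + 5·8^4 + 5·8^3 + 5·8^2 + 5·8 + 4 = 134404972; next = 134404971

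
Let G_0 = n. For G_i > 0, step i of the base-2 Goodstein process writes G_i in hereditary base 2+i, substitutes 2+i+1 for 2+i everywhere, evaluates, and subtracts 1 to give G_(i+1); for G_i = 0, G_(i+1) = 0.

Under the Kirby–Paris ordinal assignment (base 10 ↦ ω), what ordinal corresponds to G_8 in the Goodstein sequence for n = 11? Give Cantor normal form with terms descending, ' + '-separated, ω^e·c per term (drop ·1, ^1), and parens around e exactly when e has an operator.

11 —HB2→ 2^(2 + 1) + 2 + 1 —bump→ 3^(3 + 1) + 3 + 1 = 85 —(−1)→ 84
84 —HB3→ 3^(3 + 1) + 3 —bump→ 4^(4 + 1) + 4 = 1028 —(−1)→ 1027
1027 —HB4→ 4^(4 + 1) + 3 —bump→ 5^(5 + 1) + 3 = 15628 —(−1)→ 15627
15627 —HB5→ 5^(5 + 1) + 2 —bump→ 6^(6 + 1) + 2 = 279938 —(−1)→ 279937
279937 —HB6→ 6^(6 + 1) + 1 —bump→ 7^(7 + 1) + 1 = 5764802 —(−1)→ 5764801
5764801 —HB7→ 7^(7 + 1) —bump→ 8^(8 + 1) = 134217728 —(−1)→ 134217727
134217727 —HB8→ 7·8^8 + 7·8^7 + 7·8^6 + 7·8^5 + 7·8^4 + 7·8^3 + 7·8^2 + 7·8 + 7 —bump→ 7·9^9 + 7·9^7 + 7·9^6 + 7·9^5 + 7·9^4 + 7·9^3 + 7·9^2 + 7·9 + 7 = 2749609303 —(−1)→ 2749609302
2749609302 —HB9→ 7·9^9 + 7·9^7 + 7·9^6 + 7·9^5 + 7·9^4 + 7·9^3 + 7·9^2 + 7·9 + 6 —bump→ 7·10^10 + 7·10^7 + 7·10^6 + 7·10^5 + 7·10^4 + 7·10^3 + 7·10^2 + 7·10 + 6 = 70077777776 —(−1)→ 70077777775
70077777775 —HB10→ 7·10^10 + 7·10^7 + 7·10^6 + 7·10^5 + 7·10^4 + 7·10^3 + 7·10^2 + 7·10 + 5 —bump→ 7·11^11 + 7·11^7 + 7·11^6 + 7·11^5 + 7·11^4 + 7·11^3 + 7·11^2 + 7·11 + 5 = 1997331745491 —(−1)→ 1997331745490

ω^ω·7 + ω^7·7 + ω^6·7 + ω^5·7 + ω^4·7 + ω^3·7 + ω^2·7 + ω·7 + 5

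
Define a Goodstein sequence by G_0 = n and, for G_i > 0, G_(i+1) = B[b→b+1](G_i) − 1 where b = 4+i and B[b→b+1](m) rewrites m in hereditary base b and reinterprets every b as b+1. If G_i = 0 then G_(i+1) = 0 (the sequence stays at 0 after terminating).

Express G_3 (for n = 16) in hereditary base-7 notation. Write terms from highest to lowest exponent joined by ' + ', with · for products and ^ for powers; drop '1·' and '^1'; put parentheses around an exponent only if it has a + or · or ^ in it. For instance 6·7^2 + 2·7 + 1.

G_0 = 16. HB_4(16) = 4^2. Bump = 25. G_1 = 24.
G_1 = 24. HB_5(24) = 4·5 + 4. Bump = 28. G_2 = 27.
G_2 = 27. HB_6(27) = 4·6 + 3. Bump = 31. G_3 = 30.

4·7 + 2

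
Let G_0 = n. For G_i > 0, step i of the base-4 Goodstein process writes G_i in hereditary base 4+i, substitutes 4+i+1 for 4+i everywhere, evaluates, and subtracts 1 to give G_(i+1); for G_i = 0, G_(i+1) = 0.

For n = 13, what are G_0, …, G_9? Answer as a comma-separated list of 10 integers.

step 0: 13 = 3·4 + 1; sub 5 for 4: 3·5 + 1; = 16; G_1 = 16−1 = 15
step 1: 15 = 3·5; sub 6 for 5: 3·6; = 18; G_2 = 18−1 = 17
step 2: 17 = 2·6 + 5; sub 7 for 6: 2·7 + 5; = 19; G_3 = 19−1 = 18
step 3: 18 = 2·7 + 4; sub 8 for 7: 2·8 + 4; = 20; G_4 = 20−1 = 19
step 4: 19 = 2·8 + 3; sub 9 for 8: 2·9 + 3; = 21; G_5 = 21−1 = 20
step 5: 20 = 2·9 + 2; sub 10 for 9: 2·10 + 2; = 22; G_6 = 22−1 = 21
step 6: 21 = 2·10 + 1; sub 11 for 10: 2·11 + 1; = 23; G_7 = 23−1 = 22
step 7: 22 = 2·11; sub 12 for 11: 2·12; = 24; G_8 = 24−1 = 23
step 8: 23 = 12 + 11; sub 13 for 12: 13 + 11; = 24; G_9 = 24−1 = 23

13, 15, 17, 18, 19, 20, 21, 22, 23, 23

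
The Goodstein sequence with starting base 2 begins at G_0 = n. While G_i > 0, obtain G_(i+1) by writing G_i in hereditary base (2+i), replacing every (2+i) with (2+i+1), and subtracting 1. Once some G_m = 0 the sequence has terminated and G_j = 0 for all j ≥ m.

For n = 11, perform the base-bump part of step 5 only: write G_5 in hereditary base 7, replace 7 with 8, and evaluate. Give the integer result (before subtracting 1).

i=0: 11 = 2^(2 + 1) + 2 + 1 (b=2); 2→3: 3^(3 + 1) + 3 + 1 = 85; 85−1 = 84
i=1: 84 = 3^(3 + 1) + 3 (b=3); 3→4: 4^(4 + 1) + 4 = 1028; 1028−1 = 1027
i=2: 1027 = 4^(4 + 1) + 3 (b=4); 4→5: 5^(5 + 1) + 3 = 15628; 15628−1 = 15627
i=3: 15627 = 5^(5 + 1) + 2 (b=5); 5→6: 6^(6 + 1) + 2 = 279938; 279938−1 = 279937
i=4: 279937 = 6^(6 + 1) + 1 (b=6); 6→7: 7^(7 + 1) + 1 = 5764802; 5764802−1 = 5764801
i=5: 5764801 = 7^(7 + 1) (b=7); 7→8: 8^(8 + 1) = 134217728; 134217728−1 = 134217727

134217728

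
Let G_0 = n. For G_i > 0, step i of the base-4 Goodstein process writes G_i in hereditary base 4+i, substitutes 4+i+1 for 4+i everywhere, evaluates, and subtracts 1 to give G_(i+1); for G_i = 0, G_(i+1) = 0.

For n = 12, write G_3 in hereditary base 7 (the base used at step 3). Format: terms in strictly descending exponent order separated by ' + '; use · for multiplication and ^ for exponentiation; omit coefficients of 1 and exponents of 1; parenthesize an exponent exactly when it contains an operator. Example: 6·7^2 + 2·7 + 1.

2·7 + 2

step 0: 12 = 3·4; sub 5 for 4: 3·5; = 15; G_1 = 15−1 = 14
step 1: 14 = 2·5 + 4; sub 6 for 5: 2·6 + 4; = 16; G_2 = 16−1 = 15
step 2: 15 = 2·6 + 3; sub 7 for 6: 2·7 + 3; = 17; G_3 = 17−1 = 16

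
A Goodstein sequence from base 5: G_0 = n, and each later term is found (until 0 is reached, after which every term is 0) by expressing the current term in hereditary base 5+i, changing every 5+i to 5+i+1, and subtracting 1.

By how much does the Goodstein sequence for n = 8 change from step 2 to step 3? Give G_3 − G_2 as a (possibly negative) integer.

i=0: 8 = 5 + 3 (b=5); 5→6: 6 + 3 = 9; 9−1 = 8
i=1: 8 = 6 + 2 (b=6); 6→7: 7 + 2 = 9; 9−1 = 8
i=2: 8 = 7 + 1 (b=7); 7→8: 8 + 1 = 9; 9−1 = 8

0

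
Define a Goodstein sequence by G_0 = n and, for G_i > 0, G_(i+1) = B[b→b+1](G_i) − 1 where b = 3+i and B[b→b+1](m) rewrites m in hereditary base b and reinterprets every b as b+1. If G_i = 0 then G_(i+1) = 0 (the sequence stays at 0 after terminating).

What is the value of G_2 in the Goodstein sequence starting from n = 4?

4

(0) 4|_3 = 3 + 1 ↦ 4 + 1|_4 = 5 ⇒ 4
(1) 4|_4 = 4 ↦ 5|_5 = 5 ⇒ 4
(2) 4|_5 = 4 ↦ 4|_6 = 4 ⇒ 3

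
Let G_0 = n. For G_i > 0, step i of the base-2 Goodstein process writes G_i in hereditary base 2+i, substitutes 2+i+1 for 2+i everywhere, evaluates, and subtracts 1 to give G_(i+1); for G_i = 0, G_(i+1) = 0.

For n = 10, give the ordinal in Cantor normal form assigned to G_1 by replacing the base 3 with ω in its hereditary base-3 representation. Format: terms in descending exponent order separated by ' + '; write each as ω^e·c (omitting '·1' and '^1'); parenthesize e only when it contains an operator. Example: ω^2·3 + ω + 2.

ω^(ω + 1) + 2

step 0: 10 = 2^(2 + 1) + 2; sub 3 for 2: 3^(3 + 1) + 3; = 84; G_1 = 84−1 = 83
step 1: 83 = 3^(3 + 1) + 2; sub 4 for 3: 4^(4 + 1) + 2; = 1026; G_2 = 1026−1 = 1025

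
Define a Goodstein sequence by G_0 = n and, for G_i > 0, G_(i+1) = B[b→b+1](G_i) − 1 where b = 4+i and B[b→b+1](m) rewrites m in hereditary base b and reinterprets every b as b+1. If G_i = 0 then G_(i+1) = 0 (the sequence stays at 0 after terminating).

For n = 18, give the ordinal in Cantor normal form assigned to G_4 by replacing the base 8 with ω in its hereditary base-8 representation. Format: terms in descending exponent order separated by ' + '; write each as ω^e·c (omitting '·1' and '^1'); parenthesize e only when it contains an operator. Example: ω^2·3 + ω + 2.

ω·6 + 5

base 4: 18 = 4^2 + 2; at 5: 5^2 + 2 = 27; next = 26
base 5: 26 = 5^2 + 1; at 6: 6^2 + 1 = 37; next = 36
base 6: 36 = 6^2; at 7: 7^2 = 49; next = 48
base 7: 48 = 6·7 + 6; at 8: 6·8 + 6 = 54; next = 53
base 8: 53 = 6·8 + 5; at 9: 6·9 + 5 = 59; next = 58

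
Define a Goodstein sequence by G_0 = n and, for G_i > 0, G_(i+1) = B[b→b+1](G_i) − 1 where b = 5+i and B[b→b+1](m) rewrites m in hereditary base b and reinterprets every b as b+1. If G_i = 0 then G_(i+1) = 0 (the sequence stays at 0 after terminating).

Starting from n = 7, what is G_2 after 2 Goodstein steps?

7

7 —HB5→ 5 + 2 —bump→ 6 + 2 = 8 —(−1)→ 7
7 —HB6→ 6 + 1 —bump→ 7 + 1 = 8 —(−1)→ 7
7 —HB7→ 7 —bump→ 8 = 8 —(−1)→ 7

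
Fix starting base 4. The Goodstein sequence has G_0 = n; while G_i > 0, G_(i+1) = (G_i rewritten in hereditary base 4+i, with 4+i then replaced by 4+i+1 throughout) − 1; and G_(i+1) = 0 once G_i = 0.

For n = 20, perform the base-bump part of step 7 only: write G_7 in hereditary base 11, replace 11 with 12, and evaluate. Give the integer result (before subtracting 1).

116

G_0 = 20. HB_4(20) = 4^2 + 4. Bump = 30. G_1 = 29.
G_1 = 29. HB_5(29) = 5^2 + 4. Bump = 40. G_2 = 39.
G_2 = 39. HB_6(39) = 6^2 + 3. Bump = 52. G_3 = 51.
G_3 = 51. HB_7(51) = 7^2 + 2. Bump = 66. G_4 = 65.
G_4 = 65. HB_8(65) = 8^2 + 1. Bump = 82. G_5 = 81.
G_5 = 81. HB_9(81) = 9^2. Bump = 100. G_6 = 99.
G_6 = 99. HB_10(99) = 9·10 + 9. Bump = 108. G_7 = 107.
G_7 = 107. HB_11(107) = 9·11 + 8. Bump = 116. G_8 = 115.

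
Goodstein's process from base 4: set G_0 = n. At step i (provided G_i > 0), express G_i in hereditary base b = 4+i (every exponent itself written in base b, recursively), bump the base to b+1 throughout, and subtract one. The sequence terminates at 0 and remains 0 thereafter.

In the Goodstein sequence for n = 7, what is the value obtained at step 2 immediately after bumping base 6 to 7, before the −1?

7 —HB4→ 4 + 3 —bump→ 5 + 3 = 8 —(−1)→ 7
7 —HB5→ 5 + 2 —bump→ 6 + 2 = 8 —(−1)→ 7
7 —HB6→ 6 + 1 —bump→ 7 + 1 = 8 —(−1)→ 7

8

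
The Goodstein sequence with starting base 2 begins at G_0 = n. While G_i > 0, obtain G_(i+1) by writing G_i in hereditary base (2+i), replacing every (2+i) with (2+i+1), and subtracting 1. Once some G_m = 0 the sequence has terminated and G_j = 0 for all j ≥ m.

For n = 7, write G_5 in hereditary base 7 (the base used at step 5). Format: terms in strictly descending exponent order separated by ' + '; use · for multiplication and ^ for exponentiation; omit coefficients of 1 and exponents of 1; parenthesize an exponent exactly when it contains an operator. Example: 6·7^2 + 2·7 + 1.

(0) 7|_2 = 2^2 + 2 + 1 ↦ 3^3 + 3 + 1|_3 = 31 ⇒ 30
(1) 30|_3 = 3^3 + 3 ↦ 4^4 + 4|_4 = 260 ⇒ 259
(2) 259|_4 = 4^4 + 3 ↦ 5^5 + 3|_5 = 3128 ⇒ 3127
(3) 3127|_5 = 5^5 + 2 ↦ 6^6 + 2|_6 = 46658 ⇒ 46657
(4) 46657|_6 = 6^6 + 1 ↦ 7^7 + 1|_7 = 823544 ⇒ 823543
(5) 823543|_7 = 7^7 ↦ 8^8|_8 = 16777216 ⇒ 16777215

7^7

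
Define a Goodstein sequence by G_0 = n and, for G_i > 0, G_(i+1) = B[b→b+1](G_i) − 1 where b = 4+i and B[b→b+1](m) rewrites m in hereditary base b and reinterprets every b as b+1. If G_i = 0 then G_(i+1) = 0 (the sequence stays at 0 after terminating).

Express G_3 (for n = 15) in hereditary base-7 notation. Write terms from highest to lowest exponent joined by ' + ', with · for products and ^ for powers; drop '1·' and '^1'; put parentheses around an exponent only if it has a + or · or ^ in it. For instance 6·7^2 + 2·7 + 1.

(0) 15|_4 = 3·4 + 3 ↦ 3·5 + 3|_5 = 18 ⇒ 17
(1) 17|_5 = 3·5 + 2 ↦ 3·6 + 2|_6 = 20 ⇒ 19
(2) 19|_6 = 3·6 + 1 ↦ 3·7 + 1|_7 = 22 ⇒ 21
(3) 21|_7 = 3·7 ↦ 3·8|_8 = 24 ⇒ 23

3·7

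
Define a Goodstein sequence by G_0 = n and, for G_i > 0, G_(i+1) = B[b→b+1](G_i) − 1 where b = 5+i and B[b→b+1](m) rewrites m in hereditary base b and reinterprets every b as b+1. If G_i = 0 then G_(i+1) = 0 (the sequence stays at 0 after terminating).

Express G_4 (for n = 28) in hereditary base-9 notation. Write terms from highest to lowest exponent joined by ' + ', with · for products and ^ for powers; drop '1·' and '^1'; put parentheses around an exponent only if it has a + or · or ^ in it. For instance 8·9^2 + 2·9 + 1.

G_0 = 28. HB_5(28) = 5^2 + 3. Bump = 39. G_1 = 38.
G_1 = 38. HB_6(38) = 6^2 + 2. Bump = 51. G_2 = 50.
G_2 = 50. HB_7(50) = 7^2 + 1. Bump = 65. G_3 = 64.
G_3 = 64. HB_8(64) = 8^2. Bump = 81. G_4 = 80.

8·9 + 8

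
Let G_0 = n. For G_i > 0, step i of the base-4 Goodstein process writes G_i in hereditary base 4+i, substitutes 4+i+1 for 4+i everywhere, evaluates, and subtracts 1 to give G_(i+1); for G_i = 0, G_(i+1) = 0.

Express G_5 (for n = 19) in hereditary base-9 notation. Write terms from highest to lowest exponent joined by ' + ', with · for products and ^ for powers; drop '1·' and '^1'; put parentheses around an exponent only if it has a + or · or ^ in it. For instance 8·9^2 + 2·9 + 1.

i=0: 19 = 4^2 + 3 (b=4); 4→5: 5^2 + 3 = 28; 28−1 = 27
i=1: 27 = 5^2 + 2 (b=5); 5→6: 6^2 + 2 = 38; 38−1 = 37
i=2: 37 = 6^2 + 1 (b=6); 6→7: 7^2 + 1 = 50; 50−1 = 49
i=3: 49 = 7^2 (b=7); 7→8: 8^2 = 64; 64−1 = 63
i=4: 63 = 7·8 + 7 (b=8); 8→9: 7·9 + 7 = 70; 70−1 = 69
i=5: 69 = 7·9 + 6 (b=9); 9→10: 7·10 + 6 = 76; 76−1 = 75

7·9 + 6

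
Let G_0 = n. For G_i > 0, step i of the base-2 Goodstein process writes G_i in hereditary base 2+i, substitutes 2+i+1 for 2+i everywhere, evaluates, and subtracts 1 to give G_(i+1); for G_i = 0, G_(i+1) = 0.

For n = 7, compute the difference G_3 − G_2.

7 —HB2→ 2^2 + 2 + 1 —bump→ 3^3 + 3 + 1 = 31 —(−1)→ 30
30 —HB3→ 3^3 + 3 —bump→ 4^4 + 4 = 260 —(−1)→ 259
259 —HB4→ 4^4 + 3 —bump→ 5^5 + 3 = 3128 —(−1)→ 3127

2868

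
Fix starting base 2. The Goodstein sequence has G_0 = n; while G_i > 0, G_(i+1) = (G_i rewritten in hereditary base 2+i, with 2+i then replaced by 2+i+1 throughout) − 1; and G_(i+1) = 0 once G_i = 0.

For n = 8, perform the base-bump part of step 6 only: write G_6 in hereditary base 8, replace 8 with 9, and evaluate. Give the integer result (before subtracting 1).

G_0=8  [base 2] 2^(2 + 1)  →[2↦3]→  3^(3 + 1) = 81  −1 ⇒ G_1=80
G_1=80  [base 3] 2·3^3 + 2·3^2 + 2·3 + 2  →[3↦4]→  2·4^4 + 2·4^2 + 2·4 + 2 = 554  −1 ⇒ G_2=553
G_2=553  [base 4] 2·4^4 + 2·4^2 + 2·4 + 1  →[4↦5]→  2·5^5 + 2·5^2 + 2·5 + 1 = 6311  −1 ⇒ G_3=6310
G_3=6310  [base 5] 2·5^5 + 2·5^2 + 2·5  →[5↦6]→  2·6^6 + 2·6^2 + 2·6 = 93396  −1 ⇒ G_4=93395
G_4=93395  [base 6] 2·6^6 + 2·6^2 + 6 + 5  →[6↦7]→  2·7^7 + 2·7^2 + 7 + 5 = 1647196  −1 ⇒ G_5=1647195
G_5=1647195  [base 7] 2·7^7 + 2·7^2 + 7 + 4  →[7↦8]→  2·8^8 + 2·8^2 + 8 + 4 = 33554572  −1 ⇒ G_6=33554571
G_6=33554571  [base 8] 2·8^8 + 2·8^2 + 8 + 3  →[8↦9]→  2·9^9 + 2·9^2 + 9 + 3 = 774841152  −1 ⇒ G_7=774841151

774841152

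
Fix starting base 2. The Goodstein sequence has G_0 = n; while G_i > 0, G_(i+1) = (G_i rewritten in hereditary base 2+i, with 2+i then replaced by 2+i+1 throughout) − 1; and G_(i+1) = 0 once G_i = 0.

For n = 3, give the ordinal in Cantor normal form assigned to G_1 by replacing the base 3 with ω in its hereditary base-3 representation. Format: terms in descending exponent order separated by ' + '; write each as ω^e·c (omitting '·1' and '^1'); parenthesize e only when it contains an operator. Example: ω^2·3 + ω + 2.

ω

base 2: 3 = 2 + 1; at 3: 3 + 1 = 4; next = 3
base 3: 3 = 3; at 4: 4 = 4; next = 3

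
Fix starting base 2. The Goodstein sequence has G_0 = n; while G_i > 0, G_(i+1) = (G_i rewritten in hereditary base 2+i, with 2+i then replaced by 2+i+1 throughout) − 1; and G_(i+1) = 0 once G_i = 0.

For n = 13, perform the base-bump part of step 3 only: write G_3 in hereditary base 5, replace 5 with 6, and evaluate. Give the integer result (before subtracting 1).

280712

base 2: 13 = 2^(2 + 1) + 2^2 + 1; at 3: 3^(3 + 1) + 3^3 + 1 = 109; next = 108
base 3: 108 = 3^(3 + 1) + 3^3; at 4: 4^(4 + 1) + 4^4 = 1280; next = 1279
base 4: 1279 = 4^(4 + 1) + 3·4^3 + 3·4^2 + 3·4 + 3; at 5: 5^(5 + 1) + 3·5^3 + 3·5^2 + 3·5 + 3 = 16093; next = 16092
base 5: 16092 = 5^(5 + 1) + 3·5^3 + 3·5^2 + 3·5 + 2; at 6: 6^(6 + 1) + 3·6^3 + 3·6^2 + 3·6 + 2 = 280712; next = 280711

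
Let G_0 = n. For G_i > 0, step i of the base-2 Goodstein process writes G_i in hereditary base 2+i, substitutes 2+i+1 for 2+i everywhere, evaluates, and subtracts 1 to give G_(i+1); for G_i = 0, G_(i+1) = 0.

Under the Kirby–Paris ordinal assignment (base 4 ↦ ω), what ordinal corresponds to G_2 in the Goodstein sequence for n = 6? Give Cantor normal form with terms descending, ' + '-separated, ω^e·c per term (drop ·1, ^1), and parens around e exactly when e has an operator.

i=0: 6 = 2^2 + 2 (b=2); 2→3: 3^3 + 3 = 30; 30−1 = 29
i=1: 29 = 3^3 + 2 (b=3); 3→4: 4^4 + 2 = 258; 258−1 = 257
i=2: 257 = 4^4 + 1 (b=4); 4→5: 5^5 + 1 = 3126; 3126−1 = 3125

ω^ω + 1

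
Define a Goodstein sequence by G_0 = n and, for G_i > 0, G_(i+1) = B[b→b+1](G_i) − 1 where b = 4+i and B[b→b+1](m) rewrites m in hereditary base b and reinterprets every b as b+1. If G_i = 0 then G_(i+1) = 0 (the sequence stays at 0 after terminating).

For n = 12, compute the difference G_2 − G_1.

step 0: 12 = 3·4; sub 5 for 4: 3·5; = 15; G_1 = 15−1 = 14
step 1: 14 = 2·5 + 4; sub 6 for 5: 2·6 + 4; = 16; G_2 = 16−1 = 15

1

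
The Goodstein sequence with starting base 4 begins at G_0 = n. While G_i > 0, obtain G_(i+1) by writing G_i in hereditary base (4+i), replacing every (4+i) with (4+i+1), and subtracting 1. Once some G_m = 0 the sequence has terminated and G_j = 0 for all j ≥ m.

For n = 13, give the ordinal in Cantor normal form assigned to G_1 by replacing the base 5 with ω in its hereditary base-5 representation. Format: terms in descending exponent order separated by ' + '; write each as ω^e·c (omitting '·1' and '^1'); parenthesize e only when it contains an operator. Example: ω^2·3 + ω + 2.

ω·3

i=0: 13 = 3·4 + 1 (b=4); 4→5: 3·5 + 1 = 16; 16−1 = 15
i=1: 15 = 3·5 (b=5); 5→6: 3·6 = 18; 18−1 = 17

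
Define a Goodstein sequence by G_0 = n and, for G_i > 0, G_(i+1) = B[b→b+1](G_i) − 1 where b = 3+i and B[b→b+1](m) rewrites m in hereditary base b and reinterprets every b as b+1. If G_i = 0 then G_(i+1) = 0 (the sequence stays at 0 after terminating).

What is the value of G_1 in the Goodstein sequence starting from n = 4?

4

base 3: 4 = 3 + 1; at 4: 4 + 1 = 5; next = 4
base 4: 4 = 4; at 5: 5 = 5; next = 4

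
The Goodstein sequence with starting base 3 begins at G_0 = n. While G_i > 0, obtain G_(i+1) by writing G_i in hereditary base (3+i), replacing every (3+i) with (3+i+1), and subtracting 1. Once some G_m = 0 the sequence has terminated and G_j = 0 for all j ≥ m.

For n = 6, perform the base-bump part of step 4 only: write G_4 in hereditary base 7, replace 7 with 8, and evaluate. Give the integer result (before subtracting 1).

step 0: 6 = 2·3; sub 4 for 3: 2·4; = 8; G_1 = 8−1 = 7
step 1: 7 = 4 + 3; sub 5 for 4: 5 + 3; = 8; G_2 = 8−1 = 7
step 2: 7 = 5 + 2; sub 6 for 5: 6 + 2; = 8; G_3 = 8−1 = 7
step 3: 7 = 6 + 1; sub 7 for 6: 7 + 1; = 8; G_4 = 8−1 = 7
step 4: 7 = 7; sub 8 for 7: 8; = 8; G_5 = 8−1 = 7

8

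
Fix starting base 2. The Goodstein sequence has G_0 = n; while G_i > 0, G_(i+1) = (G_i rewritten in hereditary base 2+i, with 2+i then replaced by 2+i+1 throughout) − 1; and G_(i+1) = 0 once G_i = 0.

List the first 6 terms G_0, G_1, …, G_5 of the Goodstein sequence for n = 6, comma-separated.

6, 29, 257, 3125, 46655, 98039

step 0: 6 = 2^2 + 2; sub 3 for 2: 3^3 + 3; = 30; G_1 = 30−1 = 29
step 1: 29 = 3^3 + 2; sub 4 for 3: 4^4 + 2; = 258; G_2 = 258−1 = 257
step 2: 257 = 4^4 + 1; sub 5 for 4: 5^5 + 1; = 3126; G_3 = 3126−1 = 3125
step 3: 3125 = 5^5; sub 6 for 5: 6^6; = 46656; G_4 = 46656−1 = 46655
step 4: 46655 = 5·6^5 + 5·6^4 + 5·6^3 + 5·6^2 + 5·6 + 5; sub 7 for 6: 5·7^5 + 5·7^4 + 5·7^3 + 5·7^2 + 5·7 + 5; = 98040; G_5 = 98040−1 = 98039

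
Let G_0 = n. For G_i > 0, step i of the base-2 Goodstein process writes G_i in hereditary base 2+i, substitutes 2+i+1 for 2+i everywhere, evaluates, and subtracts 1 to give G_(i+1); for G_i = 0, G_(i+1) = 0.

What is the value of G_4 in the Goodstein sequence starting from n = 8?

step 0: 8 = 2^(2 + 1); sub 3 for 2: 3^(3 + 1); = 81; G_1 = 81−1 = 80
step 1: 80 = 2·3^3 + 2·3^2 + 2·3 + 2; sub 4 for 3: 2·4^4 + 2·4^2 + 2·4 + 2; = 554; G_2 = 554−1 = 553
step 2: 553 = 2·4^4 + 2·4^2 + 2·4 + 1; sub 5 for 4: 2·5^5 + 2·5^2 + 2·5 + 1; = 6311; G_3 = 6311−1 = 6310
step 3: 6310 = 2·5^5 + 2·5^2 + 2·5; sub 6 for 5: 2·6^6 + 2·6^2 + 2·6; = 93396; G_4 = 93396−1 = 93395
step 4: 93395 = 2·6^6 + 2·6^2 + 6 + 5; sub 7 for 6: 2·7^7 + 2·7^2 + 7 + 5; = 1647196; G_5 = 1647196−1 = 1647195

93395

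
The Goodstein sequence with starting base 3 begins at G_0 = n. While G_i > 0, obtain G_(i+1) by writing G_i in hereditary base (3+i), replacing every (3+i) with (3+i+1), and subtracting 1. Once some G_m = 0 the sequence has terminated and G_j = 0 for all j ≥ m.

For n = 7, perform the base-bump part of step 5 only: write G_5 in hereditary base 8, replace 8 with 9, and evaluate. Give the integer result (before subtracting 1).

10

G_0=7  [base 3] 2·3 + 1  →[3↦4]→  2·4 + 1 = 9  −1 ⇒ G_1=8
G_1=8  [base 4] 2·4  →[4↦5]→  2·5 = 10  −1 ⇒ G_2=9
G_2=9  [base 5] 5 + 4  →[5↦6]→  6 + 4 = 10  −1 ⇒ G_3=9
G_3=9  [base 6] 6 + 3  →[6↦7]→  7 + 3 = 10  −1 ⇒ G_4=9
G_4=9  [base 7] 7 + 2  →[7↦8]→  8 + 2 = 10  −1 ⇒ G_5=9
G_5=9  [base 8] 8 + 1  →[8↦9]→  9 + 1 = 10  −1 ⇒ G_6=9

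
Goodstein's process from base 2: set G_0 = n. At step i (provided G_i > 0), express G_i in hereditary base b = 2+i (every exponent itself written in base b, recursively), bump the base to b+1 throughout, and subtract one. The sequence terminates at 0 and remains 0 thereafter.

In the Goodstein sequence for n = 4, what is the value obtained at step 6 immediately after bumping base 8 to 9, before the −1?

174

step 0: 4 = 2^2; sub 3 for 2: 3^3; = 27; G_1 = 27−1 = 26
step 1: 26 = 2·3^2 + 2·3 + 2; sub 4 for 3: 2·4^2 + 2·4 + 2; = 42; G_2 = 42−1 = 41
step 2: 41 = 2·4^2 + 2·4 + 1; sub 5 for 4: 2·5^2 + 2·5 + 1; = 61; G_3 = 61−1 = 60
step 3: 60 = 2·5^2 + 2·5; sub 6 for 5: 2·6^2 + 2·6; = 84; G_4 = 84−1 = 83
step 4: 83 = 2·6^2 + 6 + 5; sub 7 for 6: 2·7^2 + 7 + 5; = 110; G_5 = 110−1 = 109
step 5: 109 = 2·7^2 + 7 + 4; sub 8 for 7: 2·8^2 + 8 + 4; = 140; G_6 = 140−1 = 139
step 6: 139 = 2·8^2 + 8 + 3; sub 9 for 8: 2·9^2 + 9 + 3; = 174; G_7 = 174−1 = 173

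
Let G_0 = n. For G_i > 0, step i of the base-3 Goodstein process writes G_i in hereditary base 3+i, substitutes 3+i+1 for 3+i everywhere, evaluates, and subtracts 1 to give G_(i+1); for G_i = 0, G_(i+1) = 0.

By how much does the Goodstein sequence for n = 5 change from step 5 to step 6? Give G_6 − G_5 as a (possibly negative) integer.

G_0=5  [base 3] 3 + 2  →[3↦4]→  4 + 2 = 6  −1 ⇒ G_1=5
G_1=5  [base 4] 4 + 1  →[4↦5]→  5 + 1 = 6  −1 ⇒ G_2=5
G_2=5  [base 5] 5  →[5↦6]→  6 = 6  −1 ⇒ G_3=5
G_3=5  [base 6] 5  →[6↦7]→  5 = 5  −1 ⇒ G_4=4
G_4=4  [base 7] 4  →[7↦8]→  4 = 4  −1 ⇒ G_5=3
G_5=3  [base 8] 3  →[8↦9]→  3 = 3  −1 ⇒ G_6=2

-1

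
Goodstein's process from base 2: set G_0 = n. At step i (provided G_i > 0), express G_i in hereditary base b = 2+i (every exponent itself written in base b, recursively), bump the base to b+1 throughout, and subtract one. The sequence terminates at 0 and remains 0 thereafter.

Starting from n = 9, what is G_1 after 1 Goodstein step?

81

(0) 9|_2 = 2^(2 + 1) + 1 ↦ 3^(3 + 1) + 1|_3 = 82 ⇒ 81
(1) 81|_3 = 3^(3 + 1) ↦ 4^(4 + 1)|_4 = 1024 ⇒ 1023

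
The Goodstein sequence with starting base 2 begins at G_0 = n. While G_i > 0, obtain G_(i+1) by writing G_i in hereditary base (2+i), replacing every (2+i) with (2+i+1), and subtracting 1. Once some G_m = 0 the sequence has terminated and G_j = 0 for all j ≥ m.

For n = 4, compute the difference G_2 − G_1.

[0] 4 ≡ 2^2 (base 2). Lift 3: 27. −1: 26.
[1] 26 ≡ 2·3^2 + 2·3 + 2 (base 3). Lift 4: 42. −1: 41.

15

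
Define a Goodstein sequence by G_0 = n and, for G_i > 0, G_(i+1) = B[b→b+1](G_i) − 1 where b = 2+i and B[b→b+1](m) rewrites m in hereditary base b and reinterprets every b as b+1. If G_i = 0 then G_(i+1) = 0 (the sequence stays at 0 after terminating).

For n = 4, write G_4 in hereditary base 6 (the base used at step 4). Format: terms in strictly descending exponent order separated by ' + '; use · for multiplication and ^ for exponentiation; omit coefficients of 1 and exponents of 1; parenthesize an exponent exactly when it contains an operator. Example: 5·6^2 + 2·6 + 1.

G_0=4  [base 2] 2^2  →[2↦3]→  3^3 = 27  −1 ⇒ G_1=26
G_1=26  [base 3] 2·3^2 + 2·3 + 2  →[3↦4]→  2·4^2 + 2·4 + 2 = 42  −1 ⇒ G_2=41
G_2=41  [base 4] 2·4^2 + 2·4 + 1  →[4↦5]→  2·5^2 + 2·5 + 1 = 61  −1 ⇒ G_3=60
G_3=60  [base 5] 2·5^2 + 2·5  →[5↦6]→  2·6^2 + 2·6 = 84  −1 ⇒ G_4=83
G_4=83  [base 6] 2·6^2 + 6 + 5  →[6↦7]→  2·7^2 + 7 + 5 = 110  −1 ⇒ G_5=109

2·6^2 + 6 + 5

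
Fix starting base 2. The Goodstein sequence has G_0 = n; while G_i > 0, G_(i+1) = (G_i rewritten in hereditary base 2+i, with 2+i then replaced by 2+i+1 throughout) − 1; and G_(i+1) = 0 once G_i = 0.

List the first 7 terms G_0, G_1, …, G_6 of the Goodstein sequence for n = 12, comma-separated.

12, 107, 1065, 15685, 280019, 5764910, 134217867

12 —HB2→ 2^(2 + 1) + 2^2 —bump→ 3^(3 + 1) + 3^3 = 108 —(−1)→ 107
107 —HB3→ 3^(3 + 1) + 2·3^2 + 2·3 + 2 —bump→ 4^(4 + 1) + 2·4^2 + 2·4 + 2 = 1066 —(−1)→ 1065
1065 —HB4→ 4^(4 + 1) + 2·4^2 + 2·4 + 1 —bump→ 5^(5 + 1) + 2·5^2 + 2·5 + 1 = 15686 —(−1)→ 15685
15685 —HB5→ 5^(5 + 1) + 2·5^2 + 2·5 —bump→ 6^(6 + 1) + 2·6^2 + 2·6 = 280020 —(−1)→ 280019
280019 —HB6→ 6^(6 + 1) + 2·6^2 + 6 + 5 —bump→ 7^(7 + 1) + 2·7^2 + 7 + 5 = 5764911 —(−1)→ 5764910
5764910 —HB7→ 7^(7 + 1) + 2·7^2 + 7 + 4 —bump→ 8^(8 + 1) + 2·8^2 + 8 + 4 = 134217868 —(−1)→ 134217867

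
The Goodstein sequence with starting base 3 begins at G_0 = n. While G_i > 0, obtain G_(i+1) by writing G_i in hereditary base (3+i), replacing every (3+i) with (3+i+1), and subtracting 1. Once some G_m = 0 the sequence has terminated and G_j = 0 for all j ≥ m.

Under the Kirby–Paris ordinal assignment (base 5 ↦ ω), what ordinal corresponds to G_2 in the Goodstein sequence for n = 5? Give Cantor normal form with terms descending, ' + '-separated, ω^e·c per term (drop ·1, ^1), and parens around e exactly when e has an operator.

G_0 = 5. HB_3(5) = 3 + 2. Bump = 6. G_1 = 5.
G_1 = 5. HB_4(5) = 4 + 1. Bump = 6. G_2 = 5.

ω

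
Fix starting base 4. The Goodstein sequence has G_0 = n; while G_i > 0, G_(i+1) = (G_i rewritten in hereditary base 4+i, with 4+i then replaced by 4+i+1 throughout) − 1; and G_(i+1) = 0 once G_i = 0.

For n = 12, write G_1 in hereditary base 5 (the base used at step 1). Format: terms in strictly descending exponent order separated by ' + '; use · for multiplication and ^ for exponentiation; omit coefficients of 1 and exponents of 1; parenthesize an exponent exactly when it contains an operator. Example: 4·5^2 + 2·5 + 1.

2·5 + 4

step 0: 12 = 3·4; sub 5 for 4: 3·5; = 15; G_1 = 15−1 = 14
step 1: 14 = 2·5 + 4; sub 6 for 5: 2·6 + 4; = 16; G_2 = 16−1 = 15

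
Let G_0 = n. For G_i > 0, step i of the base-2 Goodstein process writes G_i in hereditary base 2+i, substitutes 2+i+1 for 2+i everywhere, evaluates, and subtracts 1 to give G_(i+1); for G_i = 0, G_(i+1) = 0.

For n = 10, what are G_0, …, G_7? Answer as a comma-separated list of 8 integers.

10, 83, 1025, 15625, 279935, 4215754, 84073323, 1937434592

G_0=10  [base 2] 2^(2 + 1) + 2  →[2↦3]→  3^(3 + 1) + 3 = 84  −1 ⇒ G_1=83
G_1=83  [base 3] 3^(3 + 1) + 2  →[3↦4]→  4^(4 + 1) + 2 = 1026  −1 ⇒ G_2=1025
G_2=1025  [base 4] 4^(4 + 1) + 1  →[4↦5]→  5^(5 + 1) + 1 = 15626  −1 ⇒ G_3=15625
G_3=15625  [base 5] 5^(5 + 1)  →[5↦6]→  6^(6 + 1) = 279936  −1 ⇒ G_4=279935
G_4=279935  [base 6] 5·6^6 + 5·6^5 + 5·6^4 + 5·6^3 + 5·6^2 + 5·6 + 5  →[6↦7]→  5·7^7 + 5·7^5 + 5·7^4 + 5·7^3 + 5·7^2 + 5·7 + 5 = 4215755  −1 ⇒ G_5=4215754
G_5=4215754  [base 7] 5·7^7 + 5·7^5 + 5·7^4 + 5·7^3 + 5·7^2 + 5·7 + 4  →[7↦8]→  5·8^8 + 5·8^5 + 5·8^4 + 5·8^3 + 5·8^2 + 5·8 + 4 = 84073324  −1 ⇒ G_6=84073323
G_6=84073323  [base 8] 5·8^8 + 5·8^5 + 5·8^4 + 5·8^3 + 5·8^2 + 5·8 + 3  →[8↦9]→  5·9^9 + 5·9^5 + 5·9^4 + 5·9^3 + 5·9^2 + 5·9 + 3 = 1937434593  −1 ⇒ G_7=1937434592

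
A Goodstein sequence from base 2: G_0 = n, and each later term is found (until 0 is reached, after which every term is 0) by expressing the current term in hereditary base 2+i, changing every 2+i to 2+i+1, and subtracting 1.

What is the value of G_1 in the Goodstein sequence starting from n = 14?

110

base 2: 14 = 2^(2 + 1) + 2^2 + 2; at 3: 3^(3 + 1) + 3^3 + 3 = 111; next = 110
base 3: 110 = 3^(3 + 1) + 3^3 + 2; at 4: 4^(4 + 1) + 4^4 + 2 = 1282; next = 1281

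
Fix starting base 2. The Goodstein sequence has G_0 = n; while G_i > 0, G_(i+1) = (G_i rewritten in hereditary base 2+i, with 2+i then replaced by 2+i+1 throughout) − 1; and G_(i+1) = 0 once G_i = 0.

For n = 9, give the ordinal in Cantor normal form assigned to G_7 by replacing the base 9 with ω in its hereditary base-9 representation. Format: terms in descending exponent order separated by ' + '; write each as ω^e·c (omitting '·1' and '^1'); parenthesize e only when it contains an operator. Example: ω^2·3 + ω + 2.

ω^ω·3 + ω^3·3 + ω^2·3 + ω·2 + 6

[0] 9 ≡ 2^(2 + 1) + 1 (base 2). Lift 3: 82. −1: 81.
[1] 81 ≡ 3^(3 + 1) (base 3). Lift 4: 1024. −1: 1023.
[2] 1023 ≡ 3·4^4 + 3·4^3 + 3·4^2 + 3·4 + 3 (base 4). Lift 5: 9843. −1: 9842.
[3] 9842 ≡ 3·5^5 + 3·5^3 + 3·5^2 + 3·5 + 2 (base 5). Lift 6: 140744. −1: 140743.
[4] 140743 ≡ 3·6^6 + 3·6^3 + 3·6^2 + 3·6 + 1 (base 6). Lift 7: 2471827. −1: 2471826.
[5] 2471826 ≡ 3·7^7 + 3·7^3 + 3·7^2 + 3·7 (base 7). Lift 8: 50333400. −1: 50333399.
[6] 50333399 ≡ 3·8^8 + 3·8^3 + 3·8^2 + 2·8 + 7 (base 8). Lift 9: 1162263922. −1: 1162263921.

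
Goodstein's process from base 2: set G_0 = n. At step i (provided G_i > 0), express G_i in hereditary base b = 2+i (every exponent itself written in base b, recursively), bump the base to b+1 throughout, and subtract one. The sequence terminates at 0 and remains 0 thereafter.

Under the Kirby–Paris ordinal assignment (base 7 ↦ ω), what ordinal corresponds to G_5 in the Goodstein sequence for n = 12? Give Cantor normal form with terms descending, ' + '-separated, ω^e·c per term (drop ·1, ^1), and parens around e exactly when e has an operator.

G_0 = 12. HB_2(12) = 2^(2 + 1) + 2^2. Bump = 108. G_1 = 107.
G_1 = 107. HB_3(107) = 3^(3 + 1) + 2·3^2 + 2·3 + 2. Bump = 1066. G_2 = 1065.
G_2 = 1065. HB_4(1065) = 4^(4 + 1) + 2·4^2 + 2·4 + 1. Bump = 15686. G_3 = 15685.
G_3 = 15685. HB_5(15685) = 5^(5 + 1) + 2·5^2 + 2·5. Bump = 280020. G_4 = 280019.
G_4 = 280019. HB_6(280019) = 6^(6 + 1) + 2·6^2 + 6 + 5. Bump = 5764911. G_5 = 5764910.
G_5 = 5764910. HB_7(5764910) = 7^(7 + 1) + 2·7^2 + 7 + 4. Bump = 134217868. G_6 = 134217867.

ω^(ω + 1) + ω^2·2 + ω + 4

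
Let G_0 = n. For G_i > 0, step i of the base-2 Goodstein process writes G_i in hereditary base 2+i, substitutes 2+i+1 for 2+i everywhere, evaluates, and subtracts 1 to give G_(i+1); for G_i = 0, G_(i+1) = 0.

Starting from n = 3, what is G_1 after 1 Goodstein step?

(0) 3|_2 = 2 + 1 ↦ 3 + 1|_3 = 4 ⇒ 3
(1) 3|_3 = 3 ↦ 4|_4 = 4 ⇒ 3

3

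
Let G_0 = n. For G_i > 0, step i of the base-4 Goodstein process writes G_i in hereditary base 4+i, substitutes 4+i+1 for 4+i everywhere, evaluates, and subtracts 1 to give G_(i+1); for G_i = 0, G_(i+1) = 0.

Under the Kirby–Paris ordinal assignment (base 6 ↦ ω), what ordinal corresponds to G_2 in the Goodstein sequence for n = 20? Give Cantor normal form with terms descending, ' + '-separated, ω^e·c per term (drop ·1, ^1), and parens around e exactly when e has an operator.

G_0=20  [base 4] 4^2 + 4  →[4↦5]→  5^2 + 5 = 30  −1 ⇒ G_1=29
G_1=29  [base 5] 5^2 + 4  →[5↦6]→  6^2 + 4 = 40  −1 ⇒ G_2=39
G_2=39  [base 6] 6^2 + 3  →[6↦7]→  7^2 + 3 = 52  −1 ⇒ G_3=51

ω^2 + 3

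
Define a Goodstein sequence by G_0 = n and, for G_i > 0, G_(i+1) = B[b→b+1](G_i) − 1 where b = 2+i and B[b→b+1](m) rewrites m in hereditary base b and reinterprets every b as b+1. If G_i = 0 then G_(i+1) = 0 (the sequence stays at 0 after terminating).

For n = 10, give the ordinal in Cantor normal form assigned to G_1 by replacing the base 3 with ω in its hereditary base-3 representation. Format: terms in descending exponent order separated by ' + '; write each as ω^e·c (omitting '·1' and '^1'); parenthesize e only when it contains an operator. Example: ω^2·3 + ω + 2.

ω^(ω + 1) + 2

G_0=10  [base 2] 2^(2 + 1) + 2  →[2↦3]→  3^(3 + 1) + 3 = 84  −1 ⇒ G_1=83
G_1=83  [base 3] 3^(3 + 1) + 2  →[3↦4]→  4^(4 + 1) + 2 = 1026  −1 ⇒ G_2=1025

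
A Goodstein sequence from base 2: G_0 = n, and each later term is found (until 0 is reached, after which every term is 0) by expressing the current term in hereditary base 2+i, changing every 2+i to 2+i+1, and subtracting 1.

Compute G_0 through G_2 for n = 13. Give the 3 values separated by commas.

(0) 13|_2 = 2^(2 + 1) + 2^2 + 1 ↦ 3^(3 + 1) + 3^3 + 1|_3 = 109 ⇒ 108
(1) 108|_3 = 3^(3 + 1) + 3^3 ↦ 4^(4 + 1) + 4^4|_4 = 1280 ⇒ 1279

13, 108, 1279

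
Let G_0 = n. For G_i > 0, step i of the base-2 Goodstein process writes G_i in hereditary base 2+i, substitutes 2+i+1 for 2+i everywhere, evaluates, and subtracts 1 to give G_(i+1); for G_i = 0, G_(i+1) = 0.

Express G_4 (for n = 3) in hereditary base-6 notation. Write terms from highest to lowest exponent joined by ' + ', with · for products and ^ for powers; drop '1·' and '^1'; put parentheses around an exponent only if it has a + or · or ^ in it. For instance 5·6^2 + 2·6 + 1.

1

[0] 3 ≡ 2 + 1 (base 2). Lift 3: 4. −1: 3.
[1] 3 ≡ 3 (base 3). Lift 4: 4. −1: 3.
[2] 3 ≡ 3 (base 4). Lift 5: 3. −1: 2.
[3] 2 ≡ 2 (base 5). Lift 6: 2. −1: 1.
[4] 1 ≡ 1 (base 6). Lift 7: 1. −1: 0.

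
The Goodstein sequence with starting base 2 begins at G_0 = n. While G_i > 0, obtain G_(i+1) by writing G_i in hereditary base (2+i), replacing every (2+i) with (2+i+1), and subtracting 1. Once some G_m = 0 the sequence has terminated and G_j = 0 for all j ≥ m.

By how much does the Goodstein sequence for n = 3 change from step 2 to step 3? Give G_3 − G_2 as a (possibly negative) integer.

[0] 3 ≡ 2 + 1 (base 2). Lift 3: 4. −1: 3.
[1] 3 ≡ 3 (base 3). Lift 4: 4. −1: 3.
[2] 3 ≡ 3 (base 4). Lift 5: 3. −1: 2.

-1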